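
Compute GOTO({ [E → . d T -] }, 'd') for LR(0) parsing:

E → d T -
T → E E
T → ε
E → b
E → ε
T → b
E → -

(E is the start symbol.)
GOTO(I, 'd') = CLOSURE({ [A → αX.β] : [A → α.Xβ] ∈ I, X = 'd' })

Items with dot before 'd', with the dot advanced:
  [E → . d T -] → [E → d . T -]
Closure of the advanced items:
  [E → d . T -] has the dot before T: add [T → . E E], [T → .], [T → . b]
  [T → . E E] has the dot before E: add [E → . d T -], [E → . b], [E → .], [E → . -]

GOTO = { [E → . -], [E → . b], [E → . d T -], [E → .], [E → d . T -], [T → . E E], [T → . b], [T → .] }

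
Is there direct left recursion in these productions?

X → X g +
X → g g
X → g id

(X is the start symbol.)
Yes, X is left-recursive

X → X g +: LEFT RECURSIVE (starts with X)
X → g g: starts with g
X → g id: starts with g

The grammar has direct left recursion on: X.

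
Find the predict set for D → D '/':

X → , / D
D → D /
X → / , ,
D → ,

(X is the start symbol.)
PREDICT(D → D '/') = (FIRST(RHS) \ {ε}) ∪ (FOLLOW(D) if ε ∈ FIRST(RHS), i.e. RHS ⇒* ε)
FIRST(D) = { ',' }
FIRST(D '/') = { ',' }
ε ∉ FIRST(D '/'), so FOLLOW(D) is not added.
PREDICT(D → D '/') = { ',' }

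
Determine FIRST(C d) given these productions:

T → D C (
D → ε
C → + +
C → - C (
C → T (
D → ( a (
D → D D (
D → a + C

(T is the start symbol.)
{ '(', '+', '-', 'a' }

FIRST sets of the non-terminals involved (from the grammar, by fixed-point iteration):
  FIRST(C) = { '(', '+', '-', 'a' }

To compute FIRST(C d), process the symbols left to right:
Symbol C is a non-terminal. Add FIRST(C) \ {ε} = { '(', '+', '-', 'a' }
C is not nullable (ε ∉ FIRST(C)), so stop here.
FIRST(C d) = { '(', '+', '-', 'a' }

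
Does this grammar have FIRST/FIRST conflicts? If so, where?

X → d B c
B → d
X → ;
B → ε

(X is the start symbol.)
No FIRST/FIRST conflicts.

A FIRST/FIRST conflict occurs when two productions N → α and N → β for the same non-terminal have FIRST(α) ∩ FIRST(β) ≠ ∅ (with ε ∈ FIRST of a nullable right-hand side, so two nullable alternatives also conflict).

Productions for X:
  X → d B c: FIRST = { 'd' }
  X → ;: FIRST = { ';' }
Productions for B:
  B → d: FIRST = { 'd' }
  B → ε: FIRST = { ε }

All alternatives of each non-terminal have pairwise disjoint FIRST sets.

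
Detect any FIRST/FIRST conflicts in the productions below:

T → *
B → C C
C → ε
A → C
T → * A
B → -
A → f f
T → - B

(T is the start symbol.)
FIRST sets of the non-terminals at (or reachable through a nullable prefix from) the front of some alternative:
  FIRST(C) = { ε }

Productions for T:
  T → *: FIRST = { '*' }
  T → * A: FIRST = { '*' }
  T → - B: FIRST = { '-' }
Productions for B:
  B → C C: FIRST = { ε }
  B → -: FIRST = { '-' }
Productions for A:
  A → C: FIRST = { ε }
  A → f f: FIRST = { 'f' }
C has only one production, so no FIRST/FIRST conflict is possible there.

Conflict for T: T → * and T → * A
  Overlap: { '*' }

Answer: Yes. T → '*' / T → '*' A on { '*' }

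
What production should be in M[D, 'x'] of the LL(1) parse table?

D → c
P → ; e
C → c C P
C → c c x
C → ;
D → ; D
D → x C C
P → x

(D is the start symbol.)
To find M[D, 'x'], we find productions for D where 'x' is in the predict set (PREDICT(N → α) = (FIRST(α) \ {ε}) ∪ (FOLLOW(N) if α ⇒* ε)).

D → c: PREDICT = { 'c' }
D → ; D: PREDICT = { ';' }
D → x C C: PREDICT = { 'x' }
  'x' is in predict set, so this production goes in M[D, 'x']

M[D, 'x'] = D → x C C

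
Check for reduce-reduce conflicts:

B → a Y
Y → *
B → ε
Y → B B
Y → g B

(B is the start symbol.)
No reduce-reduce conflicts

A reduce-reduce conflict occurs when an LR(0) state has two complete items [A → α .] and [B → β .] — both call for a reduction, and with no lookahead the parser cannot choose between them.

Augment with B' → B and build the canonical LR(0) collection (I0 = CLOSURE({[B' → . B]}), then GOTO on every symbol after a dot until no new states appear). It has 9 states:
  I0: { [B → . a Y], [B → .], [B' → . B] }  — shift, reduce
  I1: { [B' → B .] }  — accept
  I2: { [B → . a Y], [B → .], [B → a . Y], [Y → . *], [Y → . B B], [Y → . g B] }  — shift, reduce
  I3: { [Y → * .] }  — reduce
  I4: { [B → . a Y], [B → .], [Y → B . B] }  — shift, reduce
  I5: { [B → a Y .] }  — reduce
  I6: { [B → . a Y], [B → .], [Y → g . B] }  — shift, reduce
  I7: { [Y → g B .] }  — reduce
  I8: { [Y → B B .] }  — reduce

No state contains more than one complete item.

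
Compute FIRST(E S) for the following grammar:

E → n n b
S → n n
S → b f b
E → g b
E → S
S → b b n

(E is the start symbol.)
FIRST sets of the non-terminals involved (from the grammar, by fixed-point iteration):
  FIRST(E) = { 'b', 'g', 'n' }

To compute FIRST(E S), process the symbols left to right:
Symbol E is a non-terminal. Add FIRST(E) \ {ε} = { 'b', 'g', 'n' }
E is not nullable (ε ∉ FIRST(E)), so stop here.
FIRST(E S) = { 'b', 'g', 'n' }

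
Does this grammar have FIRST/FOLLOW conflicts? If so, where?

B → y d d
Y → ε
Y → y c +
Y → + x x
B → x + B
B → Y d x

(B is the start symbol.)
A FIRST/FOLLOW conflict occurs when a non-terminal N has a nullable alternative N → β (β ⇒* ε) and another alternative N → α with FIRST(α) ∩ FOLLOW(N) ≠ ∅: on such a lookahead the parser cannot decide between expanding α and letting N vanish via β.

Nullable non-terminals: Y.

Y: nullable alternative(s) Y → ε; FOLLOW(Y) = { 'd' }
  Y → ε: FIRST \ {ε} = { } — this is the only nullable alternative, skip
  Y → y c +: FIRST \ {ε} = { 'y' } — disjoint from FOLLOW(Y)
  Y → + x x: FIRST \ {ε} = { '+' } — disjoint from FOLLOW(Y)

B has no nullable alternative, so no FIRST/FOLLOW check is needed there.

No FIRST/FOLLOW conflicts found.

Answer: No FIRST/FOLLOW conflicts.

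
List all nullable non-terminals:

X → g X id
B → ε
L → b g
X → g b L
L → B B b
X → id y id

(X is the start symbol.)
A non-terminal is nullable if it can derive ε (the empty string): either it has an ε-production, or it has a production whose right-hand side consists entirely of nullable non-terminals.

ε-productions: B → ε
So B is immediately nullable.
No further non-terminal can be added: every production for the remaining non-terminals contains a terminal or a non-nullable non-terminal.
Nullable = { 'B' }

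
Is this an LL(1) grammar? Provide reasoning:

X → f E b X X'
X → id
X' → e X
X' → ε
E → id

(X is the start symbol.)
No. Predict set conflict for X': { 'e' }

A grammar is LL(1) if for each non-terminal N with multiple productions, the predict sets of those productions are pairwise disjoint, where PREDICT(N → α) = (FIRST(α) \ {ε}) ∪ (FOLLOW(N) if α ⇒* ε).

Relevant sets:
  FOLLOW(X') = { $, 'e' }

For X:
  PREDICT(X → f E b X X') = { 'f' }
  PREDICT(X → id) = { 'id' }
For X':
  PREDICT(X' → e X) = { 'e' }
  PREDICT(X' → ε) = { $, 'e' }
E has a single production, so nothing to check there.

Conflict found: Predict set conflict for X': { 'e' }
The grammar is NOT LL(1).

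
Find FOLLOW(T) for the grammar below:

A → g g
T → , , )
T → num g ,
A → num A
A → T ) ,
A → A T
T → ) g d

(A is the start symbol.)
To compute FOLLOW(T), find every occurrence of T on a right-hand side N → α T β: add FIRST(β) \ {ε}, and if β is empty or nullable also add FOLLOW(N). Iterate to a fixed point.

In A → T ) ,: T is followed by ')' ',', add FIRST(')' ',') \ {ε} = { ')' }
In A → A T: T is at the end, add FOLLOW(A)

The FOLLOW sets referred to above (computed the same way, to a fixed point):
  FOLLOW(A) = { $, ')', ',', 'num' }

Taking the union: FOLLOW(T) = { $, ')', ',', 'num' }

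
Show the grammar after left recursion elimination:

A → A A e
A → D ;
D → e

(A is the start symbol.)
A is directly left-recursive. The standard transformation for
  A → A α₁ | ... | A α_m | β₁ | ... | β_n
is
  A  → β₁ A' | ... | β_n A'
  A' → α₁ A' | ... | α_m A' | ε

A → D ; becomes A → D ; A'
A → A A e becomes A' → A e A'
Add A' → ε

Productions for other non-terminals are unchanged:
  D → e

Resulting grammar:
A → D ; A'
A' → A e A'
A' → ε
D → e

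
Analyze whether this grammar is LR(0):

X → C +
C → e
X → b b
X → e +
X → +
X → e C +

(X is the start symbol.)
No. Shift-reduce conflict between [C → e .] and [C → . e]

A grammar is LR(0) if no state in the canonical LR(0) collection has:
  - both a shift item (dot before a terminal) and a complete item (shift-reduce conflict), or
  - two or more complete items (reduce-reduce conflict; the accept item [X' → X .] counts as a complete item here).

Augment with X' → X and build the canonical LR(0) collection (I0 = CLOSURE({[X' → . X]}), then GOTO on every symbol after a dot until no new states appear). It has 12 states:
  I0: { [C → . e], [X → . +], [X → . C +], [X → . b b], [X → . e +], [X → . e C +], [X' → . X] }  — shift
  I1: { [X → + .] }  — reduce
  I2: { [X → C . +] }  — shift
  I3: { [X' → X .] }  — accept
  I4: { [X → b . b] }  — shift
  I5: { [C → . e], [C → e .], [X → e . +], [X → e . C +] }  — shift, reduce
  I6: { [X → e + .] }  — reduce
  I7: { [X → e C . +] }  — shift
  I8: { [C → e .] }  — reduce
  I9: { [X → e C + .] }  — reduce
  I10: { [X → b b .] }  — reduce
  I11: { [X → C + .] }  — reduce

Conflict in state I5:
  Shift-reduce conflict between [C → e .] and [C → . e]
So the grammar is NOT LR(0).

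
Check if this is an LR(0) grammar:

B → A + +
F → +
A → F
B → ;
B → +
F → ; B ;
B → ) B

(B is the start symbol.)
Augment with B' → B and build the canonical LR(0) collection (I0 = CLOSURE({[B' → . B]}), then GOTO on every symbol after a dot until no new states appear). It has 12 states:
  I0: { [A → . F], [B → . ) B], [B → . +], [B → . ;], [B → . A + +], [B' → . B], [F → . +], [F → . ; B ;] }  — shift
  I1: { [A → . F], [B → ) . B], [B → . ) B], [B → . +], [B → . ;], [B → . A + +], [F → . +], [F → . ; B ;] }  — shift
  I2: { [B → + .], [F → + .] }  — 2 reduces
  I3: { [A → . F], [B → . ) B], [B → . +], [B → . ;], [B → . A + +], [B → ; .], [F → . +], [F → . ; B ;], [F → ; . B ;] }  — shift, reduce
  I4: { [B → A . + +] }  — shift
  I5: { [B' → B .] }  — accept
  I6: { [A → F .] }  — reduce
  I7: { [B → A + . +] }  — shift
  I8: { [B → A + + .] }  — reduce
  I9: { [F → ; B . ;] }  — shift
  I10: { [F → ; B ; .] }  — reduce
  I11: { [B → ) B .] }  — reduce

Conflict in state I2:
  Reduce-reduce conflict: [B → + .] and [F → + .]
So the grammar is NOT LR(0).

Answer: No. Reduce-reduce conflict: [B → + .] and [F → + .]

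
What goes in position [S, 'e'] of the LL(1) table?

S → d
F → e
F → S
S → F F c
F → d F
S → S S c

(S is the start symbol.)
To find M[S, 'e'], we find productions for S where 'e' is in the predict set (PREDICT(N → α) = (FIRST(α) \ {ε}) ∪ (FOLLOW(N) if α ⇒* ε)).

Relevant sets:
  FIRST(F) = { 'd', 'e' }
  FIRST(S) = { 'd', 'e' }

S → d: PREDICT = { 'd' }
S → F F c: PREDICT = { 'd', 'e' }
  'e' is in predict set, so this production goes in M[S, 'e']
S → S S c: PREDICT = { 'd', 'e' }
  'e' is in predict set, so this production goes in M[S, 'e']

M[S, 'e'] = S → F F c, S → S S c  (a multiply-defined cell — the grammar is not LL(1))

Answer: S → F F c, S → S S c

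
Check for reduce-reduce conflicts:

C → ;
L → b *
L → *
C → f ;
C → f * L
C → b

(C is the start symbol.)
No reduce-reduce conflicts

A reduce-reduce conflict occurs when an LR(0) state has two complete items [A → α .] and [B → β .] — both call for a reduction, and with no lookahead the parser cannot choose between them.

Augment with C' → C and build the canonical LR(0) collection (I0 = CLOSURE({[C' → . C]}), then GOTO on every symbol after a dot until no new states appear). It has 11 states:
  I0: { [C → . ;], [C → . b], [C → . f * L], [C → . f ;], [C' → . C] }  — shift
  I1: { [C → ; .] }  — reduce
  I2: { [C' → C .] }  — accept
  I3: { [C → b .] }  — reduce
  I4: { [C → f . * L], [C → f . ;] }  — shift
  I5: { [C → f * . L], [L → . *], [L → . b *] }  — shift
  I6: { [C → f ; .] }  — reduce
  I7: { [L → * .] }  — reduce
  I8: { [C → f * L .] }  — reduce
  I9: { [L → b . *] }  — shift
  I10: { [L → b * .] }  — reduce

No state contains more than one complete item.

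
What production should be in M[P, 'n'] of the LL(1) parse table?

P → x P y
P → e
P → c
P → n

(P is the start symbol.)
To find M[P, 'n'], we find productions for P where 'n' is in the predict set (PREDICT(N → α) = (FIRST(α) \ {ε}) ∪ (FOLLOW(N) if α ⇒* ε)).

P → x P y: PREDICT = { 'x' }
P → e: PREDICT = { 'e' }
P → c: PREDICT = { 'c' }
P → n: PREDICT = { 'n' }
  'n' is in predict set, so this production goes in M[P, 'n']

M[P, 'n'] = P → n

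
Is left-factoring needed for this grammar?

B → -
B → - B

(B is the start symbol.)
Left-factoring is needed when two productions for the same non-terminal
share a common prefix on the right-hand side.

Productions for B:
  B → -
  B → - B

Found common prefix '-' in productions for B

Answer: Yes, B has productions with common prefix '-'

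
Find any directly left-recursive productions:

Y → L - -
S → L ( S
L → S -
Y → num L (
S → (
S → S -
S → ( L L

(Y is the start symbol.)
Yes, S is left-recursive

Y → L - -: starts with L
S → L ( S: starts with L
L → S -: starts with S
Y → num L (: starts with num
S → (: starts with '('
S → S -: LEFT RECURSIVE (starts with S)
S → ( L L: starts with '('

The grammar has direct left recursion on: S.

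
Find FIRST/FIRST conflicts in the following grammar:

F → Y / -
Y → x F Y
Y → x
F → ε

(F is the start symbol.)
Yes. Y → x F Y / Y → x on { 'x' }

FIRST sets of the non-terminals at (or reachable through a nullable prefix from) the front of some alternative:
  FIRST(Y) = { 'x' }

Productions for F:
  F → Y / -: FIRST = { 'x' }
  F → ε: FIRST = { ε }
Productions for Y:
  Y → x F Y: FIRST = { 'x' }
  Y → x: FIRST = { 'x' }

Conflict for Y: Y → x F Y and Y → x
  Overlap: { 'x' }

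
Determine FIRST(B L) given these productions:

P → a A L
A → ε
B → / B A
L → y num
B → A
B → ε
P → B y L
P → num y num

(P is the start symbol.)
FIRST sets of the non-terminals involved (from the grammar, by fixed-point iteration):
  FIRST(B) = { '/', ε }
  FIRST(L) = { 'y' }

To compute FIRST(B L), process the symbols left to right:
Symbol B is a non-terminal. Add FIRST(B) \ {ε} = { '/' }
B is nullable (ε ∈ FIRST(B)), continue to the next symbol.
Symbol L is a non-terminal. Add FIRST(L) \ {ε} = { 'y' }
L is not nullable (ε ∉ FIRST(L)), so stop here.
FIRST(B L) = { '/', 'y' }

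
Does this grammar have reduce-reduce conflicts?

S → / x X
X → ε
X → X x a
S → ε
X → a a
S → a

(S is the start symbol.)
A reduce-reduce conflict occurs when an LR(0) state has two complete items [A → α .] and [B → β .] — both call for a reduction, and with no lookahead the parser cannot choose between them.

Augment with S' → S and build the canonical LR(0) collection (I0 = CLOSURE({[S' → . S]}), then GOTO on every symbol after a dot until no new states appear). It has 10 states:
  I0: { [S → . / x X], [S → . a], [S → .], [S' → . S] }  — shift, reduce
  I1: { [S → / . x X] }  — shift
  I2: { [S' → S .] }  — accept
  I3: { [S → a .] }  — reduce
  I4: { [S → / x . X], [X → . X x a], [X → . a a], [X → .] }  — shift, reduce
  I5: { [S → / x X .], [X → X . x a] }  — shift, reduce
  I6: { [X → a . a] }  — shift
  I7: { [X → a a .] }  — reduce
  I8: { [X → X x . a] }  — shift
  I9: { [X → X x a .] }  — reduce

No state contains more than one complete item.

Answer: No reduce-reduce conflicts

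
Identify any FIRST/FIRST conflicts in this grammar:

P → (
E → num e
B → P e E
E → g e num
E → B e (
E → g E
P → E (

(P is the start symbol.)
A FIRST/FIRST conflict occurs when two productions N → α and N → β for the same non-terminal have FIRST(α) ∩ FIRST(β) ≠ ∅ (with ε ∈ FIRST of a nullable right-hand side, so two nullable alternatives also conflict).

FIRST sets of the non-terminals at (or reachable through a nullable prefix from) the front of some alternative:
  FIRST(E) = { '(', 'g', 'num' }
  FIRST(B) = { '(', 'g', 'num' }

Productions for P:
  P → (: FIRST = { '(' }
  P → E (: FIRST = { '(', 'g', 'num' }
Productions for E:
  E → num e: FIRST = { 'num' }
  E → g e num: FIRST = { 'g' }
  E → B e (: FIRST = { '(', 'g', 'num' }
  E → g E: FIRST = { 'g' }
B has only one production, so no FIRST/FIRST conflict is possible there.

Conflict for P: P → ( and P → E (
  Overlap: { '(' }
Conflict for E: E → num e and E → B e (
  Overlap: { 'num' }
Conflict for E: E → g e num and E → B e (
  Overlap: { 'g' }
Conflict for E: E → g e num and E → g E
  Overlap: { 'g' }
Conflict for E: E → B e ( and E → g E
  Overlap: { 'g' }

Answer: Yes. P → '(' / P → E '(' on { '(' }; E → num e / E → B e '(' on { 'num' }; E → g e num / E → B e '(' on { 'g' }; E → g e num / E → g E on { 'g' }; E → B e '(' / E → g E on { 'g' }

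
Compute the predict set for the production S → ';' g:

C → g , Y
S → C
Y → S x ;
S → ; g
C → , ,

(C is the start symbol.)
PREDICT(S → ';' g) = (FIRST(RHS) \ {ε}) ∪ (FOLLOW(S) if ε ∈ FIRST(RHS), i.e. RHS ⇒* ε)
FIRST(';' g) = { ';' }
ε ∉ FIRST(';' g), so FOLLOW(S) is not added.
PREDICT(S → ';' g) = { ';' }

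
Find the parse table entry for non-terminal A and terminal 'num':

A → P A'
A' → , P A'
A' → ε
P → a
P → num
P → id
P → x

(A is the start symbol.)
To find M[A, 'num'], we find productions for A where 'num' is in the predict set (PREDICT(N → α) = (FIRST(α) \ {ε}) ∪ (FOLLOW(N) if α ⇒* ε)).

Relevant sets:
  FIRST(P) = { 'a', 'id', 'num', 'x' }

A → P A': PREDICT = { 'a', 'id', 'num', 'x' }
  'num' is in predict set, so this production goes in M[A, 'num']

M[A, 'num'] = A → P A'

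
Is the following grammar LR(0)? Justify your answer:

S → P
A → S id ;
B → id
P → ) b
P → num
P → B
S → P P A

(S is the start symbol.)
No. Shift-reduce conflict between [S → P .] and [B → . id]

A grammar is LR(0) if no state in the canonical LR(0) collection has:
  - both a shift item (dot before a terminal) and a complete item (shift-reduce conflict), or
  - two or more complete items (reduce-reduce conflict; the accept item [S' → S .] counts as a complete item here).

Augment with S' → S and build the canonical LR(0) collection (I0 = CLOSURE({[S' → . S]}), then GOTO on every symbol after a dot until no new states appear). It has 13 states:
  I0: { [B → . id], [P → . ) b], [P → . B], [P → . num], [S → . P P A], [S → . P], [S' → . S] }  — shift
  I1: { [P → ) . b] }  — shift
  I2: { [P → B .] }  — reduce
  I3: { [B → . id], [P → . ) b], [P → . B], [P → . num], [S → P . P A], [S → P .] }  — shift, reduce
  I4: { [S' → S .] }  — accept
  I5: { [B → id .] }  — reduce
  I6: { [P → num .] }  — reduce
  I7: { [A → . S id ;], [B → . id], [P → . ) b], [P → . B], [P → . num], [S → . P P A], [S → . P], [S → P P . A] }  — shift
  I8: { [S → P P A .] }  — reduce
  I9: { [A → S . id ;] }  — shift
  I10: { [A → S id . ;] }  — shift
  I11: { [A → S id ; .] }  — reduce
  I12: { [P → ) b .] }  — reduce

Conflict in state I3:
  Shift-reduce conflict between [S → P .] and [B → . id]
So the grammar is NOT LR(0).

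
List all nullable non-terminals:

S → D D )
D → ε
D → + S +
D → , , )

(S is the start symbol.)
ε-productions: D → ε
So D is immediately nullable.
No further non-terminal can be added: every production for the remaining non-terminals contains a terminal or a non-nullable non-terminal.
Nullable = { 'D' }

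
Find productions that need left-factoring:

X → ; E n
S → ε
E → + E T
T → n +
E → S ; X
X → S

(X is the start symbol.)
No, left-factoring is not needed

Left-factoring is needed when two productions for the same non-terminal
share a common prefix on the right-hand side.

Productions for X:
  X → ; E n
  X → S
Productions for E:
  E → + E T
  E → S ; X

No common prefixes found.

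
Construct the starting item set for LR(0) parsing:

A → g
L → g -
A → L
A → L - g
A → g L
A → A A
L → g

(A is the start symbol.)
{ [A → . A A], [A → . L - g], [A → . L], [A → . g L], [A → . g], [A' → . A], [L → . g -], [L → . g] }

First, augment the grammar with A' → A
I₀ = CLOSURE({ [A' → . A] }):
  [A' → . A] has the dot before A: add [A → . g], [A → . L], [A → . L - g], [A → . g L], [A → . A A]
  [A → . L] has the dot before L: add [L → . g -], [L → . g]
No further items can be added.

I₀ = { [A → . A A], [A → . L - g], [A → . L], [A → . g L], [A → . g], [A' → . A], [L → . g -], [L → . g] }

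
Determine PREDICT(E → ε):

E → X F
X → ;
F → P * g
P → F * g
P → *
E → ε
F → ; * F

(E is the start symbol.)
{ $ }

PREDICT(E → ε) = (FIRST(RHS) \ {ε}) ∪ (FOLLOW(E) if ε ∈ FIRST(RHS), i.e. RHS ⇒* ε)
The right-hand side is ε (FIRST(ε) = { ε }), so the predict set is FOLLOW(E) = { $ }
PREDICT(E → ε) = { $ }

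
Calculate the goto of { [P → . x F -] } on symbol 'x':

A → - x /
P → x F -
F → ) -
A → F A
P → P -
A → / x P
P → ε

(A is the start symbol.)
{ [F → . ) -], [P → x . F -] }

GOTO(I, 'x') = CLOSURE({ [A → αX.β] : [A → α.Xβ] ∈ I, X = 'x' })

Items with dot before 'x', with the dot advanced:
  [P → . x F -] → [P → x . F -]
Closure of the advanced items:
  [P → x . F -] has the dot before F: add [F → . ) -]

GOTO = { [F → . ) -], [P → x . F -] }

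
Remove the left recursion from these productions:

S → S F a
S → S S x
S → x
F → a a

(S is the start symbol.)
S is directly left-recursive. The standard transformation for
  A → A α₁ | ... | A α_m | β₁ | ... | β_n
is
  A  → β₁ A' | ... | β_n A'
  A' → α₁ A' | ... | α_m A' | ε

S → x becomes S → x S'
S → S F a becomes S' → F a S'
S → S S x becomes S' → S x S'
Add S' → ε

Productions for other non-terminals are unchanged:
  F → a a

Resulting grammar:
S → x S'
S' → F a S'
S' → S x S'
S' → ε
F → a a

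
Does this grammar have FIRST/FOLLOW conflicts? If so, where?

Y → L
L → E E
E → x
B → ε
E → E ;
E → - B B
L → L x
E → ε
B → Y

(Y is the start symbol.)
A FIRST/FOLLOW conflict occurs when a non-terminal N has a nullable alternative N → β (β ⇒* ε) and another alternative N → α with FIRST(α) ∩ FOLLOW(N) ≠ ∅: on such a lookahead the parser cannot decide between expanding α and letting N vanish via β.

Nullable non-terminals: B, E, L, Y.
FIRST sets used below: FIRST(Y) = { '-', ';', 'x', ε }, FIRST(E) = { '-', ';', 'x', ε }, FIRST(L) = { '-', ';', 'x', ε }

B: nullable alternative(s) B → ε, B → Y; FOLLOW(B) = { $, '-', ';', 'x' }
  B → ε: FIRST \ {ε} = { } — disjoint from FOLLOW(B)
  B → Y: FIRST \ {ε} = { '-', ';', 'x' } — overlaps FOLLOW(B) on { '-', ';', 'x' }: CONFLICT

E: nullable alternative(s) E → ε; FOLLOW(E) = { $, '-', ';', 'x' }
  E → x: FIRST \ {ε} = { 'x' } — overlaps FOLLOW(E) on { 'x' }: CONFLICT
  E → E ;: FIRST \ {ε} = { '-', ';', 'x' } — overlaps FOLLOW(E) on { '-', ';', 'x' }: CONFLICT
  E → - B B: FIRST \ {ε} = { '-' } — overlaps FOLLOW(E) on { '-' }: CONFLICT
  E → ε: FIRST \ {ε} = { } — this is the only nullable alternative, skip

L: nullable alternative(s) L → E E; FOLLOW(L) = { $, '-', ';', 'x' }
  L → E E: FIRST \ {ε} = { '-', ';', 'x' } — this is the only nullable alternative, skip
  L → L x: FIRST \ {ε} = { '-', ';', 'x' } — overlaps FOLLOW(L) on { '-', ';', 'x' }: CONFLICT
Y has a nullable alternative but only one production, so nothing to check.

So the grammar has 5 FIRST/FOLLOW conflicts (marked CONFLICT above).

Answer: Yes. L → L x with FOLLOW(L) on { '-', ';', 'x' }; E → x with FOLLOW(E) on { 'x' }; E → E ';' with FOLLOW(E) on { '-', ';', 'x' }; E → '-' B B with FOLLOW(E) on { '-' }; B → Y with FOLLOW(B) on { '-', ';', 'x' }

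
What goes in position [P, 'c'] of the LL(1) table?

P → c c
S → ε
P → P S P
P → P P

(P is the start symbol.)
To find M[P, 'c'], we find productions for P where 'c' is in the predict set (PREDICT(N → α) = (FIRST(α) \ {ε}) ∪ (FOLLOW(N) if α ⇒* ε)).

Relevant sets:
  FIRST(P) = { 'c' }

P → c c: PREDICT = { 'c' }
  'c' is in predict set, so this production goes in M[P, 'c']
P → P S P: PREDICT = { 'c' }
  'c' is in predict set, so this production goes in M[P, 'c']
P → P P: PREDICT = { 'c' }
  'c' is in predict set, so this production goes in M[P, 'c']

M[P, 'c'] = P → c c, P → P S P, P → P P  (a multiply-defined cell — the grammar is not LL(1))

Answer: P → c c, P → P S P, P → P P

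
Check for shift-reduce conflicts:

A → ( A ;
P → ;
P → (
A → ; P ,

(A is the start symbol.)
No shift-reduce conflicts

Augment with A' → A and build the canonical LR(0) collection (I0 = CLOSURE({[A' → . A]}), then GOTO on every symbol after a dot until no new states appear). It has 10 states:
  I0: { [A → . ( A ;], [A → . ; P ,], [A' → . A] }  — shift
  I1: { [A → ( . A ;], [A → . ( A ;], [A → . ; P ,] }  — shift
  I2: { [A → ; . P ,], [P → . (], [P → . ;] }  — shift
  I3: { [A' → A .] }  — accept
  I4: { [P → ( .] }  — reduce
  I5: { [P → ; .] }  — reduce
  I6: { [A → ; P . ,] }  — shift
  I7: { [A → ; P , .] }  — reduce
  I8: { [A → ( A . ;] }  — shift
  I9: { [A → ( A ; .] }  — reduce

No state contains both a complete item and a shift item.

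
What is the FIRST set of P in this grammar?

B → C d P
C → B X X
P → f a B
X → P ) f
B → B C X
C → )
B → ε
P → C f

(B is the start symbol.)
{ ')', 'f' }

To compute FIRST(P), examine every production with P on the left-hand side, reading each right-hand side left to right until a non-nullable symbol is reached.

FIRST sets of the other non-terminals involved (by the same procedure, iterated to a fixed point):
  FIRST(C) = { ')', 'f' }

From P → f a B:
  - f is a terminal: add 'f' and stop
From P → C f:
  - C is a non-terminal: add FIRST(C) \ {ε} = { ')', 'f' }
    C is not nullable, so stop

Collecting: FIRST(P) = { ')', 'f' }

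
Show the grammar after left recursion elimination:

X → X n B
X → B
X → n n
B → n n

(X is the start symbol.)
X is directly left-recursive. The standard transformation for
  A → A α₁ | ... | A α_m | β₁ | ... | β_n
is
  A  → β₁ A' | ... | β_n A'
  A' → α₁ A' | ... | α_m A' | ε

X → B becomes X → B X'
X → n n becomes X → n n X'
X → X n B becomes X' → n B X'
Add X' → ε

Productions for other non-terminals are unchanged:
  B → n n

Resulting grammar:
X → B X'
X → n n X'
X' → n B X'
X' → ε
B → n n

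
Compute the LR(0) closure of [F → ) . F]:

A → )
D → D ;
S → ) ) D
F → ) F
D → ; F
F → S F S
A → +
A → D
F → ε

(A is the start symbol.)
{ [F → ) . F], [F → . ) F], [F → . S F S], [F → .], [S → . ) ) D] }

To compute CLOSURE, for each item [A → α.Bβ] where B is a non-terminal, add [B → .γ] for all productions B → γ; repeat for the newly added items until nothing changes.

Start with: [F → ) . F]
  [F → ) . F] has the dot before F: add [F → . ) F], [F → . S F S], [F → .]
  [F → . S F S] has the dot before S: add [S → . ) ) D]
No further items can be added.

CLOSURE = { [F → ) . F], [F → . ) F], [F → . S F S], [F → .], [S → . ) ) D] }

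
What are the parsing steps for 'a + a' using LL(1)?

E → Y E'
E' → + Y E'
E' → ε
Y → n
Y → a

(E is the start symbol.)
LL(1) parsing maintains a stack (initially the start symbol over $) and the input. At each step: if the stack top is a terminal, match it against the current input token; if it is a non-terminal N, replace it with the RHS of M[N, lookahead] (the unique production whose predict set contains the lookahead).

Stack is shown with the top on the left.

Stack     Input    Action
-------------------------
E $       a + a $  output E → Y E'
Y E' $    a + a $  output Y → a
a E' $    a + a $  match 'a'
E' $      + a $    output E' → + Y E'
+ Y E' $  + a $    match '+'
Y E' $    a $      output Y → a
a E' $    a $      match 'a'
E' $      $        output E' → ε
$         $        accept

The string is accepted.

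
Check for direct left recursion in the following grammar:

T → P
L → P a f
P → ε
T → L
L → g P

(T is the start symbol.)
No direct left recursion

Direct left recursion occurs when N → N α for some non-terminal N (the right-hand side begins with the left-hand side itself).

T → P: starts with P
L → P a f: starts with P
P → ε: starts with ε
T → L: starts with L
L → g P: starts with g

No direct left recursion found.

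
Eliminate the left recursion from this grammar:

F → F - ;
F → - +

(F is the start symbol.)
F → - + F'
F' → - ; F'
F' → ε

F is directly left-recursive. The standard transformation for
  A → A α₁ | ... | A α_m | β₁ | ... | β_n
is
  A  → β₁ A' | ... | β_n A'
  A' → α₁ A' | ... | α_m A' | ε

F → - + becomes F → - + F'
F → F - ; becomes F' → - ; F'
Add F' → ε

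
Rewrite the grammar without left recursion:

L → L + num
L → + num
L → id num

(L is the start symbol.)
L is directly left-recursive. The standard transformation for
  A → A α₁ | ... | A α_m | β₁ | ... | β_n
is
  A  → β₁ A' | ... | β_n A'
  A' → α₁ A' | ... | α_m A' | ε

L → + num becomes L → + num L'
L → id num becomes L → id num L'
L → L + num becomes L' → + num L'
Add L' → ε

Resulting grammar:
L → + num L'
L → id num L'
L' → + num L'
L' → ε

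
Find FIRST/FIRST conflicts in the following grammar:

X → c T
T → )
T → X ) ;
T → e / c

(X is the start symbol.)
No FIRST/FIRST conflicts.

FIRST sets of the non-terminals at (or reachable through a nullable prefix from) the front of some alternative:
  FIRST(X) = { 'c' }

Productions for T:
  T → ): FIRST = { ')' }
  T → X ) ;: FIRST = { 'c' }
  T → e / c: FIRST = { 'e' }
X has only one production, so no FIRST/FIRST conflict is possible there.

All alternatives of each non-terminal have pairwise disjoint FIRST sets.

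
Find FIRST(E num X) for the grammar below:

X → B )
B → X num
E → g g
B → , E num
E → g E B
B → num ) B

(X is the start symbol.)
{ 'g' }

FIRST sets of the non-terminals involved (from the grammar, by fixed-point iteration):
  FIRST(E) = { 'g' }

To compute FIRST(E num X), process the symbols left to right:
Symbol E is a non-terminal. Add FIRST(E) \ {ε} = { 'g' }
E is not nullable (ε ∉ FIRST(E)), so stop here.
FIRST(E num X) = { 'g' }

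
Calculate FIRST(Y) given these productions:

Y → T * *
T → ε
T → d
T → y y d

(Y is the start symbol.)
FIRST sets of the other non-terminals involved (by the same procedure, iterated to a fixed point):
  FIRST(T) = { 'd', 'y', ε }

From Y → T * *:
  - T is a non-terminal: add FIRST(T) \ {ε} = { 'd', 'y' }
    T is nullable, so continue to the next symbol
  - '*' is a terminal: add '*' and stop

Collecting: FIRST(Y) = { '*', 'd', 'y' }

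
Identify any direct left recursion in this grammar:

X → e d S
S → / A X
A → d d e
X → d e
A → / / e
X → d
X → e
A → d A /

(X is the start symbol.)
No direct left recursion

X → e d S: starts with e
S → / A X: starts with '/'
A → d d e: starts with d
X → d e: starts with d
A → / / e: starts with '/'
X → d: starts with d
X → e: starts with e
A → d A /: starts with d

No direct left recursion found.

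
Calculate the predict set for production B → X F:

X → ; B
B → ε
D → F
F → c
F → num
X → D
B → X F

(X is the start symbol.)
PREDICT(B → X F) = (FIRST(RHS) \ {ε}) ∪ (FOLLOW(B) if ε ∈ FIRST(RHS), i.e. RHS ⇒* ε)
FIRST(X) = { ';', 'c', 'num' }
FIRST(X F) = { ';', 'c', 'num' }
ε ∉ FIRST(X F), so FOLLOW(B) is not added.
PREDICT(B → X F) = { ';', 'c', 'num' }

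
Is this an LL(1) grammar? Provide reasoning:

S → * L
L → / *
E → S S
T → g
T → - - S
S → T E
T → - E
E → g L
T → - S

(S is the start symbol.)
A grammar is LL(1) if for each non-terminal N with multiple productions, the predict sets of those productions are pairwise disjoint, where PREDICT(N → α) = (FIRST(α) \ {ε}) ∪ (FOLLOW(N) if α ⇒* ε).

Relevant sets:
  FIRST(T) = { '-', 'g' }
  FIRST(S) = { '*', '-', 'g' }

For S:
  PREDICT(S → '*' L) = { '*' }
  PREDICT(S → T E) = { '-', 'g' }
For E:
  PREDICT(E → S S) = { '*', '-', 'g' }
  PREDICT(E → g L) = { 'g' }
For T:
  PREDICT(T → g) = { 'g' }
  PREDICT(T → '-' '-' S) = { '-' }
  PREDICT(T → '-' E) = { '-' }
  PREDICT(T → '-' S) = { '-' }
L has a single production, so nothing to check there.

Conflict found: Predict set conflict for E: { 'g' }
The grammar is NOT LL(1).

Answer: No. Predict set conflict for E: { 'g' }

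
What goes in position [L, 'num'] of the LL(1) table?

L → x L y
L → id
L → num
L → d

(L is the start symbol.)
L → num

To find M[L, 'num'], we find productions for L where 'num' is in the predict set (PREDICT(N → α) = (FIRST(α) \ {ε}) ∪ (FOLLOW(N) if α ⇒* ε)).

L → x L y: PREDICT = { 'x' }
L → id: PREDICT = { 'id' }
L → num: PREDICT = { 'num' }
  'num' is in predict set, so this production goes in M[L, 'num']
L → d: PREDICT = { 'd' }

M[L, 'num'] = L → num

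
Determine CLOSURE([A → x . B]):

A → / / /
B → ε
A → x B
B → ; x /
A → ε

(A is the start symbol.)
{ [A → x . B], [B → . ; x /], [B → .] }

To compute CLOSURE, for each item [A → α.Bβ] where B is a non-terminal, add [B → .γ] for all productions B → γ; repeat for the newly added items until nothing changes.

Start with: [A → x . B]
  [A → x . B] has the dot before B: add [B → .], [B → . ; x /]
No further items can be added.

CLOSURE = { [A → x . B], [B → . ; x /], [B → .] }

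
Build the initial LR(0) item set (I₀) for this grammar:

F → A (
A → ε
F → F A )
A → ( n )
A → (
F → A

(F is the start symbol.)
{ [A → . ( n )], [A → . (], [A → .], [F → . A (], [F → . A], [F → . F A )], [F' → . F] }

First, augment the grammar with F' → F
I₀ = CLOSURE({ [F' → . F] }):
  [F' → . F] has the dot before F: add [F → . A (], [F → . F A )], [F → . A]
  [F → . A (] has the dot before A: add [A → .], [A → . ( n )], [A → . (]
No further items can be added.

I₀ = { [A → . ( n )], [A → . (], [A → .], [F → . A (], [F → . A], [F → . F A )], [F' → . F] }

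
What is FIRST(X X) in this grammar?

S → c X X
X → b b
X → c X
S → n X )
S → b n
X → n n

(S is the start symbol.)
FIRST sets of the non-terminals involved (from the grammar, by fixed-point iteration):
  FIRST(X) = { 'b', 'c', 'n' }

To compute FIRST(X X), process the symbols left to right:
Symbol X is a non-terminal. Add FIRST(X) \ {ε} = { 'b', 'c', 'n' }
X is not nullable (ε ∉ FIRST(X)), so stop here.
FIRST(X X) = { 'b', 'c', 'n' }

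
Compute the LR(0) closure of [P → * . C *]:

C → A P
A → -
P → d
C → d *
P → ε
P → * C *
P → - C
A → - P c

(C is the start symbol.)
Start with: [P → * . C *]
  [P → * . C *] has the dot before C: add [C → . A P], [C → . d *]
  [C → . A P] has the dot before A: add [A → . -], [A → . - P c]
No further items can be added.

CLOSURE = { [A → . - P c], [A → . -], [C → . A P], [C → . d *], [P → * . C *] }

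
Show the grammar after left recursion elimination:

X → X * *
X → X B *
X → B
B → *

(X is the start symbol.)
X → B X'
X' → * * X'
X' → B * X'
X' → ε
B → *

X is directly left-recursive. The standard transformation for
  A → A α₁ | ... | A α_m | β₁ | ... | β_n
is
  A  → β₁ A' | ... | β_n A'
  A' → α₁ A' | ... | α_m A' | ε

X → B becomes X → B X'
X → X * * becomes X' → * * X'
X → X B * becomes X' → B * X'
Add X' → ε

Productions for other non-terminals are unchanged:
  B → *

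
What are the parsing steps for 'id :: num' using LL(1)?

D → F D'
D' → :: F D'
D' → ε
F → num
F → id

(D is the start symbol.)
LL(1) parsing maintains a stack (initially the start symbol over $) and the input. At each step: if the stack top is a terminal, match it against the current input token; if it is a non-terminal N, replace it with the RHS of M[N, lookahead] (the unique production whose predict set contains the lookahead).

Stack is shown with the top on the left.

Stack      Input        Action
------------------------------
D $        id :: num $  output D → F D'
F D' $     id :: num $  output F → id
id D' $    id :: num $  match 'id'
D' $       :: num $     output D' → :: F D'
:: F D' $  :: num $     match '::'
F D' $     num $        output F → num
num D' $   num $        match 'num'
D' $       $            output D' → ε
$          $            accept

The string is accepted.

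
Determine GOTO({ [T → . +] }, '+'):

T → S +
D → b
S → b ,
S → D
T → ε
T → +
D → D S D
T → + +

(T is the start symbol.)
{ [T → + .] }

GOTO(I, '+') = CLOSURE({ [A → αX.β] : [A → α.Xβ] ∈ I, X = '+' })

Items with dot before '+', with the dot advanced:
  [T → . +] → [T → + .]
Closure adds nothing (no advanced item has the dot before a non-terminal).

GOTO = { [T → + .] }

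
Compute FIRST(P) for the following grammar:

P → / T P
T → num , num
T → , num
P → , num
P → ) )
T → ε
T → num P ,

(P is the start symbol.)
From P → / T P:
  - '/' is a terminal: add '/' and stop
From P → , num:
  - ',' is a terminal: add ',' and stop
From P → ) ):
  - ')' is a terminal: add ')' and stop

Collecting: FIRST(P) = { ')', ',', '/' }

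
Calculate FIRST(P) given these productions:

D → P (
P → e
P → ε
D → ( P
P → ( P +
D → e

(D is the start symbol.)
To compute FIRST(P), examine every production with P on the left-hand side, reading each right-hand side left to right until a non-nullable symbol is reached.

From P → e:
  - e is a terminal: add 'e' and stop
From P → ε:
  - ε-production, so ε ∈ FIRST(P)
From P → ( P +:
  - '(' is a terminal: add '(' and stop

Collecting: FIRST(P) = { '(', 'e', ε }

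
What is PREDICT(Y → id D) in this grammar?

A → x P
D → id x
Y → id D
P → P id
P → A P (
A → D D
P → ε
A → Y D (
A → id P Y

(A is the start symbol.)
PREDICT(Y → id D) = (FIRST(RHS) \ {ε}) ∪ (FOLLOW(Y) if ε ∈ FIRST(RHS), i.e. RHS ⇒* ε)
FIRST(id D) = { 'id' }
ε ∉ FIRST(id D), so FOLLOW(Y) is not added.
PREDICT(Y → id D) = { 'id' }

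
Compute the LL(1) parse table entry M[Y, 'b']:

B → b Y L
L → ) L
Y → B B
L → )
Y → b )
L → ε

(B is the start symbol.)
To find M[Y, 'b'], we find productions for Y where 'b' is in the predict set (PREDICT(N → α) = (FIRST(α) \ {ε}) ∪ (FOLLOW(N) if α ⇒* ε)).

Relevant sets:
  FIRST(B) = { 'b' }

Y → B B: PREDICT = { 'b' }
  'b' is in predict set, so this production goes in M[Y, 'b']
Y → b ): PREDICT = { 'b' }
  'b' is in predict set, so this production goes in M[Y, 'b']

M[Y, 'b'] = Y → B B, Y → b )  (a multiply-defined cell — the grammar is not LL(1))

Answer: Y → B B, Y → b )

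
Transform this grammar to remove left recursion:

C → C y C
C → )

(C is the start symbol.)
C → ) C'
C' → y C C'
C' → ε

C is directly left-recursive. The standard transformation for
  A → A α₁ | ... | A α_m | β₁ | ... | β_n
is
  A  → β₁ A' | ... | β_n A'
  A' → α₁ A' | ... | α_m A' | ε

C → ) becomes C → ) C'
C → C y C becomes C' → y C C'
Add C' → ε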